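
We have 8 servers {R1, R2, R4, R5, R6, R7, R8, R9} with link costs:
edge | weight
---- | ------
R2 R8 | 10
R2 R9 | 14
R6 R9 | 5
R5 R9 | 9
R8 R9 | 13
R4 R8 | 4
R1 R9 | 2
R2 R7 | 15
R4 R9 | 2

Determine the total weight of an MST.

47

Prim, starting at R6.
Step 1: frontier [R6 R9 5] → take R6 R9 (5); add R9.
Step 2: frontier [R1 R9 2, R4 R9 2, R5 R9 9, R8 R9 13, R2 R9 14] → take R1 R9 (2); add R1.
Step 3: frontier [R4 R9 2, R5 R9 9, R8 R9 13, R2 R9 14] → take R4 R9 (2); add R4.
Step 4: frontier [R4 R8 4, R5 R9 9, R8 R9 13, R2 R9 14] → take R4 R8 (4); add R8.
Step 5: frontier [R2 R8 10, R5 R9 9, R2 R9 14] → take R5 R9 (9); add R5.
Step 6: frontier [R2 R8 10, R2 R9 14] → take R2 R8 (10); add R2.
Step 7: frontier [R2 R7 15] → take R2 R7 (15); add R7.
MST edges: R6 R9, R1 R9, R4 R9, R4 R8, R5 R9, R2 R8, R2 R7; total weight 5+2+2+4+9+10+15 = 47.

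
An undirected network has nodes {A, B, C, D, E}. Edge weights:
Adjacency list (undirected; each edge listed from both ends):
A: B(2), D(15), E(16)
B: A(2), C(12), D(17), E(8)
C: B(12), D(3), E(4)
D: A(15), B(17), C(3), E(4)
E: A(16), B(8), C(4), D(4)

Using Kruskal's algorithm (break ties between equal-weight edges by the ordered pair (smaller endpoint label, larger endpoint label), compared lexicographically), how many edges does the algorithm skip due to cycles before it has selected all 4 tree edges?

1

Kruskal's algorithm — process edges by increasing weight (ties by edge label):
A–B (2): add. Components now {A,B} {C} {D} {E}
C–D (3): add. Components now {A,B} {C,D} {E}
C–E (4): add. Components now {A,B} {C,D,E}
D–E (4): skip — D and E already connected.
B–E (8): add. Components now {A,B,C,D,E}
Edges rejected before the tree was complete: 1.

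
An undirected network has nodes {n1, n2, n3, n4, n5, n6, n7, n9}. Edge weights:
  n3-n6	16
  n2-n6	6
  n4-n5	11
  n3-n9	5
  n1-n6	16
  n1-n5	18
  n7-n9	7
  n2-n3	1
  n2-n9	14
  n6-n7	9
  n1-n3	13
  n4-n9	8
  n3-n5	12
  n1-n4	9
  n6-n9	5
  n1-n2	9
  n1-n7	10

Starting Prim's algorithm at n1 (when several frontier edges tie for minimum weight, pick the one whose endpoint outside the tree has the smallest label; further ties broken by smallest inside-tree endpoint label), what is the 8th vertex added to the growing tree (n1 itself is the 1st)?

n5

Prim, starting at n1.
Step 1: cheapest edge leaving the tree is n1-n2 (9); add n2.
Step 2: cheapest edge leaving the tree is n2-n3 (1); add n3.
Step 3: cheapest edge leaving the tree is n3-n9 (5); add n9.
Step 4: cheapest edge leaving the tree is n6-n9 (5); add n6.
Step 5: cheapest edge leaving the tree is n7-n9 (7); add n7.
Step 6: cheapest edge leaving the tree is n4-n9 (8); add n4.
Step 7: cheapest edge leaving the tree is n4-n5 (11); add n5.
Vertex order: n1, n2, n3, n9, n6, n7, n4, n5. The 8th vertex is n5.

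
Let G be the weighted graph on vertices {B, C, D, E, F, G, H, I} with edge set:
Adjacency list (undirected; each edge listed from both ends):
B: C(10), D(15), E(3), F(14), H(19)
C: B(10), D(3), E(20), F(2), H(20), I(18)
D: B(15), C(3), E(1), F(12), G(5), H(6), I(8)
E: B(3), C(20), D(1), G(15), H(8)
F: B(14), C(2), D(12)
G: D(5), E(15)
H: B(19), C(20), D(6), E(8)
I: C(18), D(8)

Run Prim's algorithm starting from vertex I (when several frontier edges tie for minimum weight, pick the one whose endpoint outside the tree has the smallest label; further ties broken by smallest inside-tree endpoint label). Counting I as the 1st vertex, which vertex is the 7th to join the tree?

Prim's algorithm from I:
Step 1: cheapest edge leaving the tree is D I (8); add D.
Step 2: cheapest edge leaving the tree is D E (1); add E.
Step 3: cheapest edge leaving the tree is B E (3); add B.
Step 4: cheapest edge leaving the tree is C D (3); add C.
Step 5: cheapest edge leaving the tree is C F (2); add F.
Step 6: cheapest edge leaving the tree is D G (5); add G.
Step 7: cheapest edge leaving the tree is D H (6); add H.
Vertex order: I, D, E, B, C, F, G, H. The 7th vertex is G.

G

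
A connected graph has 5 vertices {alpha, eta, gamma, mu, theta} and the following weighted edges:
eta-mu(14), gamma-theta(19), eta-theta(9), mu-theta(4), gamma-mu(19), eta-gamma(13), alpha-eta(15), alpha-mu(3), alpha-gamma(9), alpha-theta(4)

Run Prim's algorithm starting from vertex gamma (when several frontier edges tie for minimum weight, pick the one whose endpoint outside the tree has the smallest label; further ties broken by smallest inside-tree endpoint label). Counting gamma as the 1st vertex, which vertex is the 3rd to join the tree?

mu

Prim's algorithm from gamma:
Step 1: cheapest edge leaving the tree is alpha-gamma (9); add alpha.
Step 2: cheapest edge leaving the tree is alpha-mu (3); add mu.
Step 3: cheapest edge leaving the tree is alpha-theta (4); add theta.
Step 4: cheapest edge leaving the tree is eta-theta (9); add eta.
Vertex order: gamma, alpha, mu, theta, eta. The 3rd vertex is mu.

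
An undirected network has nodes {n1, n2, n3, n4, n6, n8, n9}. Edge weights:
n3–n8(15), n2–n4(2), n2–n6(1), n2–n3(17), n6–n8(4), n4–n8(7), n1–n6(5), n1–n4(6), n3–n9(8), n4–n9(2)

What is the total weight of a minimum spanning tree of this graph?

22

Prim's algorithm from n2:
Step 1: cheapest edge leaving the tree is n2–n6 (1); add n6.
Step 2: cheapest edge leaving the tree is n2–n4 (2); add n4.
Step 3: cheapest edge leaving the tree is n4–n9 (2); add n9.
Step 4: cheapest edge leaving the tree is n6–n8 (4); add n8.
Step 5: cheapest edge leaving the tree is n1–n6 (5); add n1.
Step 6: cheapest edge leaving the tree is n3–n9 (8); add n3.
MST edges: n2–n6, n2–n4, n4–n9, n6–n8, n1–n6, n3–n9; total weight 1+2+2+4+5+8 = 22.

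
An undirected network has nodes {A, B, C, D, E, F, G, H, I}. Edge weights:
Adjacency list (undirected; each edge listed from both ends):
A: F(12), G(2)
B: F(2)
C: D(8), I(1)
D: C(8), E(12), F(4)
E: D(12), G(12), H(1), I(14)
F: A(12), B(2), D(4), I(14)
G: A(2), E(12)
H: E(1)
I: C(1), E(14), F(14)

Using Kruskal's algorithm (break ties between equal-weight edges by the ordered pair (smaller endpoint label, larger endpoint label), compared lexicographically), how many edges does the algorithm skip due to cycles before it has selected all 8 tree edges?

Kruskal: consider edges lightest-first.
C—I (1): add — endpoints in different components.
E—H (1): add — endpoints in different components.
A—G (2): add — endpoints in different components.
B—F (2): add — endpoints in different components.
D—F (4): add — endpoints in different components.
C—D (8): add — endpoints in different components.
A—F (12): add — endpoints in different components.
D—E (12): add — endpoints in different components.
Edges rejected before the tree was complete: 0.

0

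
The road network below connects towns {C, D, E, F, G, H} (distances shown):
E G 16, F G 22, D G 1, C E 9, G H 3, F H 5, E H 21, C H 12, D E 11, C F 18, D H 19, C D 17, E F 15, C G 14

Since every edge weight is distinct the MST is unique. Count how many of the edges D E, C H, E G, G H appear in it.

2

Kruskal: consider edges lightest-first.
D G (1): add. Components now {C} {D,G} {E} {F} {H}
G H (3): add. Components now {C} {D,G,H} {E} {F}
F H (5): add. Components now {C} {D,F,G,H} {E}
C E (9): add. Components now {C,E} {D,F,G,H}
D E (11): add. Components now {C,D,E,F,G,H}
MST edge set: {D G, G H, F H, C E, D E}.
Of the listed edges, {D E, G H} are in the MST → 2.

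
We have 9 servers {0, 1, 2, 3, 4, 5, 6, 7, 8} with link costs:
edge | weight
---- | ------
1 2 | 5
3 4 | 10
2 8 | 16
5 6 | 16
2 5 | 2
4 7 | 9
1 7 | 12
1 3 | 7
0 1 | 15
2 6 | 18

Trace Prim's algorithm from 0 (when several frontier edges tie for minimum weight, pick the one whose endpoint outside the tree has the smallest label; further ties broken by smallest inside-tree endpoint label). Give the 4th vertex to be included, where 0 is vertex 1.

Grow the tree from 0 using Prim:
Step 1: frontier [0 1 15] → take 0 1 (15); add 1.
Step 2: frontier [1 2 5, 1 3 7, 1 7 12] → take 1 2 (5); add 2.
Step 3: frontier [1 3 7, 1 7 12, 2 5 2, 2 8 16, 2 6 18] → take 2 5 (2); add 5.
Step 4: frontier [1 3 7, 1 7 12, 2 8 16, 2 6 18, 5 6 16] → take 1 3 (7); add 3.
Step 5: frontier [1 7 12, 2 8 16, 2 6 18, 3 4 10, 5 6 16] → take 3 4 (10); add 4.
Step 6: frontier [1 7 12, 2 8 16, 2 6 18, 4 7 9, 5 6 16] → take 4 7 (9); add 7.
Step 7: frontier [2 8 16, 2 6 18, 5 6 16] → take 5 6 (16); add 6.
Step 8: frontier [2 8 16] → take 2 8 (16); add 8.
Vertex order: 0, 1, 2, 5, 3, 4, 7, 6, 8. The 4th vertex is 5.

5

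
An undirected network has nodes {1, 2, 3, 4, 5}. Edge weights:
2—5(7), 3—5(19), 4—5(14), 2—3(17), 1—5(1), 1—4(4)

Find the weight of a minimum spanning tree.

Prim, starting at 3.
Step 1: cheapest edge leaving the tree is 2—3 (17); add 2.
Step 2: cheapest edge leaving the tree is 2—5 (7); add 5.
Step 3: cheapest edge leaving the tree is 1—5 (1); add 1.
Step 4: cheapest edge leaving the tree is 1—4 (4); add 4.
MST edges: 2—3, 2—5, 1—5, 1—4; total weight 17+7+1+4 = 29.

29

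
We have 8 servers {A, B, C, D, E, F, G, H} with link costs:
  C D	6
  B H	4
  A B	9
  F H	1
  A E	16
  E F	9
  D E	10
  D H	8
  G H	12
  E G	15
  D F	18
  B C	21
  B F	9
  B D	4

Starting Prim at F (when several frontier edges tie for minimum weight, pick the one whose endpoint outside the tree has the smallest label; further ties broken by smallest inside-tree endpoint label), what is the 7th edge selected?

Prim's algorithm from F:
Step 1: cheapest edge leaving the tree is F H (1); add H.
Step 2: cheapest edge leaving the tree is B H (4); add B.
Step 3: cheapest edge leaving the tree is B D (4); add D.
Step 4: cheapest edge leaving the tree is C D (6); add C.
Step 5: cheapest edge leaving the tree is A B (9); add A.
Step 6: cheapest edge leaving the tree is E F (9); add E.
Step 7: cheapest edge leaving the tree is G H (12); add G.
The 7th edge added is G H.

G-H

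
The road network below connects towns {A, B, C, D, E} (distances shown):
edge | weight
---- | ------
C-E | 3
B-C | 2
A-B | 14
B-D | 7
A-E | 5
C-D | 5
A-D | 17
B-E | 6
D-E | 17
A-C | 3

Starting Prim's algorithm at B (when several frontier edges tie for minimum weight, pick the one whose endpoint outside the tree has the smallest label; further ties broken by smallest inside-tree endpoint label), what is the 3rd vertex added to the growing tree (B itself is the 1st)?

A

Prim's algorithm from B:
Step 1: frontier [B-C 2, B-E 6, B-D 7, A-B 14] → take B-C (2); add C.
Step 2: frontier [B-E 6, B-D 7, A-B 14, A-C 3, C-E 3, C-D 5] → take A-C (3); add A.
Step 3: frontier [A-E 5, A-D 17, B-E 6, B-D 7, C-E 3, C-D 5] → take C-E (3); add E.
Step 4: frontier [A-D 17, B-D 7, C-D 5, D-E 17] → take C-D (5); add D.
Vertex order: B, C, A, E, D. The 3rd vertex is A.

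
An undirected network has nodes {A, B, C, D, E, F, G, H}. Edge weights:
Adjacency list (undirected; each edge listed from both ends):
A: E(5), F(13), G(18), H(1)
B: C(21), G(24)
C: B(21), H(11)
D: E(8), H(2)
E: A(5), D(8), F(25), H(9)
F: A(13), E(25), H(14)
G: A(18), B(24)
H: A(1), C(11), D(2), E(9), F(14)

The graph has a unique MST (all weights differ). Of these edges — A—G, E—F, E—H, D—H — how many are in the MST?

Sort edges by weight, then run Kruskal:
A—H (1): add — endpoints in different components.
D—H (2): add — endpoints in different components.
A—E (5): add — endpoints in different components.
D—E (8): skip — D and E already connected.
E—H (9): skip — E and H already connected.
C—H (11): add — endpoints in different components.
A—F (13): add — endpoints in different components.
F—H (14): skip — F and H already connected.
A—G (18): add — endpoints in different components.
B—C (21): add — endpoints in different components.
MST edge set: {A—H, D—H, A—E, C—H, A—F, A—G, B—C}.
Of the listed edges, {A—G, D—H} are in the MST → 2.

2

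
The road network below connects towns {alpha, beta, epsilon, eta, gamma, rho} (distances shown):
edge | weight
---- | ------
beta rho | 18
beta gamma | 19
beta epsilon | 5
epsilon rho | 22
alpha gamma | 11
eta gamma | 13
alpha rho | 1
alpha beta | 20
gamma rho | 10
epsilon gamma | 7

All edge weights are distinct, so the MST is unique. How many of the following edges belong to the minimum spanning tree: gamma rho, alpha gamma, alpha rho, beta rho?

2

Kruskal's algorithm — process edges by increasing weight (ties by edge label):
alpha rho (1): add. Components now {gamma} {alpha,rho} {eta} {beta} {epsilon}
beta epsilon (5): add. Components now {gamma} {alpha,rho} {eta} {beta,epsilon}
epsilon gamma (7): add. Components now {beta,epsilon,gamma} {alpha,rho} {eta}
gamma rho (10): add. Components now {alpha,beta,epsilon,gamma,rho} {eta}
alpha gamma (11): skip — gamma and alpha already connected.
eta gamma (13): add. Components now {alpha,beta,epsilon,eta,gamma,rho}
MST edge set: {alpha rho, beta epsilon, epsilon gamma, gamma rho, eta gamma}.
Of the listed edges, {gamma rho, alpha rho} are in the MST → 2.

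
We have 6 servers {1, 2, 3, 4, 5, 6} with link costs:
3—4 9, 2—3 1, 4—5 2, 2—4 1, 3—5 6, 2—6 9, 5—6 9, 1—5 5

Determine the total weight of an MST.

18

Prim's algorithm from 3:
Step 1: cheapest edge leaving the tree is 2—3 (1); add 2.
Step 2: cheapest edge leaving the tree is 2—4 (1); add 4.
Step 3: cheapest edge leaving the tree is 4—5 (2); add 5.
Step 4: cheapest edge leaving the tree is 1—5 (5); add 1.
Step 5: cheapest edge leaving the tree is 2—6 (9); add 6.
MST edges: 2—3, 2—4, 4—5, 1—5, 2—6; total weight 1+1+2+5+9 = 18.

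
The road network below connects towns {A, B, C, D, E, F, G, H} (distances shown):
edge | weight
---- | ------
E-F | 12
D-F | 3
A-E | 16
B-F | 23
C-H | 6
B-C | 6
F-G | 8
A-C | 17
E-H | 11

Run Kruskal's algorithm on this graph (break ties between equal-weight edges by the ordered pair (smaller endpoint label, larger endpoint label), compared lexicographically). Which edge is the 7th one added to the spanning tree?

Kruskal: consider edges lightest-first.
D-F (3): add — endpoints in different components.
B-C (6): add — endpoints in different components.
C-H (6): add — endpoints in different components.
F-G (8): add — endpoints in different components.
E-H (11): add — endpoints in different components.
E-F (12): add — endpoints in different components.
A-E (16): add — endpoints in different components.
The 7th edge added is A-E.

A-E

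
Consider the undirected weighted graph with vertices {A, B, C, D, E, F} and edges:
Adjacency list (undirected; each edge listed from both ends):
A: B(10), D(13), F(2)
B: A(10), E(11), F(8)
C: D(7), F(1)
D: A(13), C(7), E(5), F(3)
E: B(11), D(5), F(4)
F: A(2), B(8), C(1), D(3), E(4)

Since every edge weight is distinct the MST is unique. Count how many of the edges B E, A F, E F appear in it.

2

Kruskal's algorithm — process edges by increasing weight (ties by edge label):
C F (1): add. Components now {A} {B} {C,F} {D} {E}
A F (2): add. Components now {A,C,F} {B} {D} {E}
D F (3): add. Components now {A,C,D,F} {B} {E}
E F (4): add. Components now {A,C,D,E,F} {B}
D E (5): skip — D and E already connected.
C D (7): skip — C and D already connected.
B F (8): add. Components now {A,B,C,D,E,F}
MST edge set: {C F, A F, D F, E F, B F}.
Of the listed edges, {A F, E F} are in the MST → 2.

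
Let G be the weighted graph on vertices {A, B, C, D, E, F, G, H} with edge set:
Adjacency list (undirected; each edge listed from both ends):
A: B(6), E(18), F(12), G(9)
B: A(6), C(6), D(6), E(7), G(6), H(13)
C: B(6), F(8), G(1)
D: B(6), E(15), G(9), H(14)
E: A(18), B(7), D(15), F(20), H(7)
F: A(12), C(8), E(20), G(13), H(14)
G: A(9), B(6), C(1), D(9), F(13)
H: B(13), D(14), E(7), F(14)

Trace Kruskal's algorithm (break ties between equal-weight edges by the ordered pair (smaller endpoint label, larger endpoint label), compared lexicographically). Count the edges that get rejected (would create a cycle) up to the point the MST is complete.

1

Kruskal's algorithm — process edges by increasing weight (ties by edge label):
C–G (1): add — endpoints in different components.
A–B (6): add — endpoints in different components.
B–C (6): add — endpoints in different components.
B–D (6): add — endpoints in different components.
B–G (6): skip — B and G already connected.
B–E (7): add — endpoints in different components.
E–H (7): add — endpoints in different components.
C–F (8): add — endpoints in different components.
Edges rejected before the tree was complete: 1.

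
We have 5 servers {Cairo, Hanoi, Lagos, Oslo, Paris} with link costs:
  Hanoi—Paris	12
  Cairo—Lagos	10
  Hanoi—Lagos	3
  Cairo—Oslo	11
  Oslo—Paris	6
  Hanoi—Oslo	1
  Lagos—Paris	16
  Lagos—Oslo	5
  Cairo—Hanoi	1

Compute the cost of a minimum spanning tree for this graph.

11

Kruskal: consider edges lightest-first.
Cairo—Hanoi (1): add — endpoints in different components.
Hanoi—Oslo (1): add — endpoints in different components.
Hanoi—Lagos (3): add — endpoints in different components.
Lagos—Oslo (5): skip — Oslo and Lagos already connected.
Oslo—Paris (6): add — endpoints in different components.
MST edges: Cairo—Hanoi, Hanoi—Oslo, Hanoi—Lagos, Oslo—Paris; total weight 1+1+3+6 = 11.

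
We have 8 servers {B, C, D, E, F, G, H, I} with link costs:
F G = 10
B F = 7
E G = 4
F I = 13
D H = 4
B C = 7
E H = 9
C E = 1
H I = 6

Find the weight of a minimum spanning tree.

38

Sort edges by weight, then run Kruskal:
C E (1): add — endpoints in different components.
D H (4): add — endpoints in different components.
E G (4): add — endpoints in different components.
H I (6): add — endpoints in different components.
B C (7): add — endpoints in different components.
B F (7): add — endpoints in different components.
E H (9): add — endpoints in different components.
MST edges: C E, D H, E G, H I, B C, B F, E H; total weight 1+4+4+6+7+7+9 = 38.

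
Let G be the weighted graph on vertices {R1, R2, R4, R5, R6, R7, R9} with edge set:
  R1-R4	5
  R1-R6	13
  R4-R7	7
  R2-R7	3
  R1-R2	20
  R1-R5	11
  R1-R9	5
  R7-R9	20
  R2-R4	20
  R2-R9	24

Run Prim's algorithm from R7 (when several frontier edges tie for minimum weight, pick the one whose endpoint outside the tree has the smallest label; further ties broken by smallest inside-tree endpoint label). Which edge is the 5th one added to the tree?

Grow the tree from R7 using Prim:
Step 1: cheapest edge leaving the tree is R2-R7 (3); add R2.
Step 2: cheapest edge leaving the tree is R4-R7 (7); add R4.
Step 3: cheapest edge leaving the tree is R1-R4 (5); add R1.
Step 4: cheapest edge leaving the tree is R1-R9 (5); add R9.
Step 5: cheapest edge leaving the tree is R1-R5 (11); add R5.
Step 6: cheapest edge leaving the tree is R1-R6 (13); add R6.
The 5th edge added is R1-R5.

R1-R5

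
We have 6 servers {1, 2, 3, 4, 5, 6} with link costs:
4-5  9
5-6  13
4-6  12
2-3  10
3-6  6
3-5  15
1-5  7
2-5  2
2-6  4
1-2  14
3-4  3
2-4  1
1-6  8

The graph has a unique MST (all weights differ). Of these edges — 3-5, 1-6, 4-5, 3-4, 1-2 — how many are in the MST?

1

Kruskal: consider edges lightest-first.
2-4 (1): add. Components now {1} {2,4} {3} {5} {6}
2-5 (2): add. Components now {1} {2,4,5} {3} {6}
3-4 (3): add. Components now {1} {2,3,4,5} {6}
2-6 (4): add. Components now {1} {2,3,4,5,6}
3-6 (6): skip — 3 and 6 already connected.
1-5 (7): add. Components now {1,2,3,4,5,6}
MST edge set: {2-4, 2-5, 3-4, 2-6, 1-5}.
Of the listed edges, {3-4} are in the MST → 1.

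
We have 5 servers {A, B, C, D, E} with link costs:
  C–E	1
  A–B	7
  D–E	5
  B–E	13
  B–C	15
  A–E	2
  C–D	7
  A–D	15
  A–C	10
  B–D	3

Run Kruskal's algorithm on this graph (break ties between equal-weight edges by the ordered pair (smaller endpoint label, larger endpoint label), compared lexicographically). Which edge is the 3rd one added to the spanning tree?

B-D

Sort edges by weight, then run Kruskal:
C–E (1): add. Components now {A} {B} {C,E} {D}
A–E (2): add. Components now {A,C,E} {B} {D}
B–D (3): add. Components now {A,C,E} {B,D}
D–E (5): add. Components now {A,B,C,D,E}
The 3rd edge added is B–D.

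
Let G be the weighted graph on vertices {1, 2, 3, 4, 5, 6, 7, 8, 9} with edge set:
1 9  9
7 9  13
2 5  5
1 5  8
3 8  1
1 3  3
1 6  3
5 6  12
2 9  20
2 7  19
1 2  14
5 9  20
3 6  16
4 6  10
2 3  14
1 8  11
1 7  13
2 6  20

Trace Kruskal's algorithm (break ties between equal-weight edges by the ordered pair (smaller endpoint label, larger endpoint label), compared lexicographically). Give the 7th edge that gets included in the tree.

4-6

Kruskal's algorithm — process edges by increasing weight (ties by edge label):
3 8 (1): add — endpoints in different components.
1 3 (3): add — endpoints in different components.
1 6 (3): add — endpoints in different components.
2 5 (5): add — endpoints in different components.
1 5 (8): add — endpoints in different components.
1 9 (9): add — endpoints in different components.
4 6 (10): add — endpoints in different components.
1 8 (11): skip — 1 and 8 already connected.
5 6 (12): skip — 5 and 6 already connected.
1 7 (13): add — endpoints in different components.
The 7th edge added is 4 6.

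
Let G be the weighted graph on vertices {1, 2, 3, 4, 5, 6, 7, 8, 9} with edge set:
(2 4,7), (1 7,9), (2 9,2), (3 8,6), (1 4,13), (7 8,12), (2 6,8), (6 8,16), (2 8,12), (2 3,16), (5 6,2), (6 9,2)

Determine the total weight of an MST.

52

Kruskal: consider edges lightest-first.
2 9 (2): add — endpoints in different components.
5 6 (2): add — endpoints in different components.
6 9 (2): add — endpoints in different components.
3 8 (6): add — endpoints in different components.
2 4 (7): add — endpoints in different components.
2 6 (8): skip — 2 and 6 already connected.
1 7 (9): add — endpoints in different components.
2 8 (12): add — endpoints in different components.
7 8 (12): add — endpoints in different components.
MST edges: 2 9, 5 6, 6 9, 3 8, 2 4, 1 7, 2 8, 7 8; total weight 2+2+2+6+7+9+12+12 = 52.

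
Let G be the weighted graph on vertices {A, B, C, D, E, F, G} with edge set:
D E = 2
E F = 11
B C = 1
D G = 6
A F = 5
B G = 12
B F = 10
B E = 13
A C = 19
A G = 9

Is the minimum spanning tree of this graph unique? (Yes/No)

Kruskal: consider edges lightest-first.
B C (1): add. Components now {A} {B,C} {D} {E} {F} {G}
D E (2): add. Components now {A} {B,C} {D,E} {F} {G}
A F (5): add. Components now {A,F} {B,C} {D,E} {G}
D G (6): add. Components now {A,F} {B,C} {D,E,G}
A G (9): add. Components now {A,D,E,F,G} {B,C}
B F (10): add. Components now {A,B,C,D,E,F,G}
Every non-tree edge has weight strictly greater than the heaviest edge on the tree path between its endpoints, so the MST is unique.

Yes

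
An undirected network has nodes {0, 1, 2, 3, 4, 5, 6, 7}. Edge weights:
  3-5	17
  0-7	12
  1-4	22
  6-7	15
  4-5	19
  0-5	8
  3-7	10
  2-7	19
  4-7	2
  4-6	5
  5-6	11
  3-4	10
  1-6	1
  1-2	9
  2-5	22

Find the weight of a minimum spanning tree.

Prim's algorithm from 3:
Step 1: cheapest edge leaving the tree is 3-4 (10); add 4.
Step 2: cheapest edge leaving the tree is 4-7 (2); add 7.
Step 3: cheapest edge leaving the tree is 4-6 (5); add 6.
Step 4: cheapest edge leaving the tree is 1-6 (1); add 1.
Step 5: cheapest edge leaving the tree is 1-2 (9); add 2.
Step 6: cheapest edge leaving the tree is 5-6 (11); add 5.
Step 7: cheapest edge leaving the tree is 0-5 (8); add 0.
MST edges: 3-4, 4-7, 4-6, 1-6, 1-2, 5-6, 0-5; total weight 10+2+5+1+9+11+8 = 46.

46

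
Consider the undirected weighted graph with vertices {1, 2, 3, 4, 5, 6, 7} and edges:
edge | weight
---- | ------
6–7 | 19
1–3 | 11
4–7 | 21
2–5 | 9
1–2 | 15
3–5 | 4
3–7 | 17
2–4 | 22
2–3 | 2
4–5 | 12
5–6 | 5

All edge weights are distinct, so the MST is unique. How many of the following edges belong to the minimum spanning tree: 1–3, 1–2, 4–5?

Sort edges by weight, then run Kruskal:
2–3 (2): add. Components now {1} {2,3} {4} {5} {6} {7}
3–5 (4): add. Components now {1} {2,3,5} {4} {6} {7}
5–6 (5): add. Components now {1} {2,3,5,6} {4} {7}
2–5 (9): skip — 2 and 5 already connected.
1–3 (11): add. Components now {1,2,3,5,6} {4} {7}
4–5 (12): add. Components now {1,2,3,4,5,6} {7}
1–2 (15): skip — 1 and 2 already connected.
3–7 (17): add. Components now {1,2,3,4,5,6,7}
MST edge set: {2–3, 3–5, 5–6, 1–3, 4–5, 3–7}.
Of the listed edges, {1–3, 4–5} are in the MST → 2.

2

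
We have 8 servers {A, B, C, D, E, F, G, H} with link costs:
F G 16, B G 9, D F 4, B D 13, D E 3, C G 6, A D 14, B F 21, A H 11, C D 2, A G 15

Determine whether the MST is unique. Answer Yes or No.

Yes

Kruskal's algorithm — process edges by increasing weight (ties by edge label):
C D (2): add — endpoints in different components.
D E (3): add — endpoints in different components.
D F (4): add — endpoints in different components.
C G (6): add — endpoints in different components.
B G (9): add — endpoints in different components.
A H (11): add — endpoints in different components.
B D (13): skip — B and D already connected.
A D (14): add — endpoints in different components.
Every non-tree edge has weight strictly greater than the heaviest edge on the tree path between its endpoints, so the MST is unique.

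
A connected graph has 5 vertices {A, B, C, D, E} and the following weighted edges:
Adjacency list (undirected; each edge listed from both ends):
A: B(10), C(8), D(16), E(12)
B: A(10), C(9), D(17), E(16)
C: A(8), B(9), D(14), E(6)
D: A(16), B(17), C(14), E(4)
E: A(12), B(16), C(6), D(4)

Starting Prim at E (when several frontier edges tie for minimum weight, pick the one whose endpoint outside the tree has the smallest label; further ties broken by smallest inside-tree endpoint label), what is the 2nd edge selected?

Prim's algorithm from E:
Step 1: cheapest edge leaving the tree is D E (4); add D.
Step 2: cheapest edge leaving the tree is C E (6); add C.
Step 3: cheapest edge leaving the tree is A C (8); add A.
Step 4: cheapest edge leaving the tree is B C (9); add B.
The 2nd edge added is C E.

C-E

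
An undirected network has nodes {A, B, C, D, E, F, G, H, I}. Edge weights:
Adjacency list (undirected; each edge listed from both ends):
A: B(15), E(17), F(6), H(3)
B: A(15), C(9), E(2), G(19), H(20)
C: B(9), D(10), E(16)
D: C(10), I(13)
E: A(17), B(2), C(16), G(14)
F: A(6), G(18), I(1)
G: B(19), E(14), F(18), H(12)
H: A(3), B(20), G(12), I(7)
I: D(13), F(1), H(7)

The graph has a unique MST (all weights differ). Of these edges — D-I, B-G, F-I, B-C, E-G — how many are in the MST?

Kruskal: consider edges lightest-first.
F-I (1): add — endpoints in different components.
B-E (2): add — endpoints in different components.
A-H (3): add — endpoints in different components.
A-F (6): add — endpoints in different components.
H-I (7): skip — H and I already connected.
B-C (9): add — endpoints in different components.
C-D (10): add — endpoints in different components.
G-H (12): add — endpoints in different components.
D-I (13): add — endpoints in different components.
MST edge set: {F-I, B-E, A-H, A-F, B-C, C-D, G-H, D-I}.
Of the listed edges, {D-I, F-I, B-C} are in the MST → 3.

3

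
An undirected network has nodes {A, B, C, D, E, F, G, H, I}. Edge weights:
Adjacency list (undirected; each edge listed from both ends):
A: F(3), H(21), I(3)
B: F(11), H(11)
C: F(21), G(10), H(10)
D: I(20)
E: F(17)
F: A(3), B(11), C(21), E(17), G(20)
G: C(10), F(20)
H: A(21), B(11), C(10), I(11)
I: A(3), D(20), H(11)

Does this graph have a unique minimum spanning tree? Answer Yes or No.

No

Sort edges by weight, then run Kruskal:
A-F (3): add — endpoints in different components.
A-I (3): add — endpoints in different components.
C-G (10): add — endpoints in different components.
C-H (10): add — endpoints in different components.
B-F (11): add — endpoints in different components.
B-H (11): add — endpoints in different components.
H-I (11): skip — H and I already connected.
E-F (17): add — endpoints in different components.
D-I (20): add — endpoints in different components.
Non-tree edge H-I has weight 11, equal to the heaviest edge on its tree cycle — swapping gives another MST of the same weight. Not unique.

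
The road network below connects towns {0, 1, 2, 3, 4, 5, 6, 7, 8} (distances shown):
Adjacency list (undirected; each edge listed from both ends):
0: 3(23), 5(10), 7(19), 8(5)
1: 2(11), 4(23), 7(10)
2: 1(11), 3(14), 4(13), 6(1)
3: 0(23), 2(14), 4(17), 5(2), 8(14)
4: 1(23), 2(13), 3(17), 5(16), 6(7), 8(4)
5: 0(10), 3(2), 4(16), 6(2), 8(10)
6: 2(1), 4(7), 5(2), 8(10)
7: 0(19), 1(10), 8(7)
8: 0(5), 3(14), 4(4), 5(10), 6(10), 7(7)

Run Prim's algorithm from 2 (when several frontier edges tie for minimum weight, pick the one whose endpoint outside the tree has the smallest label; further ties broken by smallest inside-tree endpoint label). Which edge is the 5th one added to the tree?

4-8

Prim's algorithm from 2:
Step 1: cheapest edge leaving the tree is 2 6 (1); add 6.
Step 2: cheapest edge leaving the tree is 5 6 (2); add 5.
Step 3: cheapest edge leaving the tree is 3 5 (2); add 3.
Step 4: cheapest edge leaving the tree is 4 6 (7); add 4.
Step 5: cheapest edge leaving the tree is 4 8 (4); add 8.
Step 6: cheapest edge leaving the tree is 0 8 (5); add 0.
Step 7: cheapest edge leaving the tree is 7 8 (7); add 7.
Step 8: cheapest edge leaving the tree is 1 7 (10); add 1.
The 5th edge added is 4 8.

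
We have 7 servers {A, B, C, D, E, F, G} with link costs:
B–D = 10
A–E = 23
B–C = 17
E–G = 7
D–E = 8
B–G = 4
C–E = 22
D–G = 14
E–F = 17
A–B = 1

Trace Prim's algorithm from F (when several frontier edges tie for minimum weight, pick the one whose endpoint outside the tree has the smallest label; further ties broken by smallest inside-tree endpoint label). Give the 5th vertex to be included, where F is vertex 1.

Prim, starting at F.
Step 1: cheapest edge leaving the tree is E–F (17); add E.
Step 2: cheapest edge leaving the tree is E–G (7); add G.
Step 3: cheapest edge leaving the tree is B–G (4); add B.
Step 4: cheapest edge leaving the tree is A–B (1); add A.
Step 5: cheapest edge leaving the tree is D–E (8); add D.
Step 6: cheapest edge leaving the tree is B–C (17); add C.
Vertex order: F, E, G, B, A, D, C. The 5th vertex is A.

A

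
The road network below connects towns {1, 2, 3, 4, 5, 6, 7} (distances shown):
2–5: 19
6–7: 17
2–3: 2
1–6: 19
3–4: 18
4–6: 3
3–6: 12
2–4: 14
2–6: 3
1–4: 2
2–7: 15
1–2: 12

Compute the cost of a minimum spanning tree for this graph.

Prim's algorithm from 1:
Step 1: frontier [1–4 2, 1–2 12, 1–6 19] → take 1–4 (2); add 4.
Step 2: frontier [1–2 12, 1–6 19, 4–6 3, 2–4 14, 3–4 18] → take 4–6 (3); add 6.
Step 3: frontier [1–2 12, 2–4 14, 3–4 18, 2–6 3, 3–6 12, 6–7 17] → take 2–6 (3); add 2.
Step 4: frontier [2–3 2, 2–7 15, 2–5 19, 3–4 18, 3–6 12, 6–7 17] → take 2–3 (2); add 3.
Step 5: frontier [2–7 15, 2–5 19, 6–7 17] → take 2–7 (15); add 7.
Step 6: frontier [2–5 19] → take 2–5 (19); add 5.
MST edges: 1–4, 4–6, 2–6, 2–3, 2–7, 2–5; total weight 2+3+3+2+15+19 = 44.

44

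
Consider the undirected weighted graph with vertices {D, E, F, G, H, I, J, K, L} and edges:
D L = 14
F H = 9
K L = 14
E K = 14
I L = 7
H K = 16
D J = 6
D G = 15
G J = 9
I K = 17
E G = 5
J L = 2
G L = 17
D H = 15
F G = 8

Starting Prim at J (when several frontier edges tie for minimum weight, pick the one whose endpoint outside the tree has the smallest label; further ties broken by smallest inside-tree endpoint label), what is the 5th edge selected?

Prim, starting at J.
Step 1: cheapest edge leaving the tree is J L (2); add L.
Step 2: cheapest edge leaving the tree is D J (6); add D.
Step 3: cheapest edge leaving the tree is I L (7); add I.
Step 4: cheapest edge leaving the tree is G J (9); add G.
Step 5: cheapest edge leaving the tree is E G (5); add E.
Step 6: cheapest edge leaving the tree is F G (8); add F.
Step 7: cheapest edge leaving the tree is F H (9); add H.
Step 8: cheapest edge leaving the tree is E K (14); add K.
The 5th edge added is E G.

E-G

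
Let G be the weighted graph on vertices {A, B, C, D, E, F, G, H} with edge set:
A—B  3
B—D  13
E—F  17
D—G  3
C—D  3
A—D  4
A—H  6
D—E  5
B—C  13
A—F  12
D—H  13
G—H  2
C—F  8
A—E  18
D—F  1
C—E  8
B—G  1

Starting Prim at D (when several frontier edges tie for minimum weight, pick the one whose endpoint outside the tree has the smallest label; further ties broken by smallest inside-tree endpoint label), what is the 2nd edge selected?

C-D

Grow the tree from D using Prim:
Step 1: cheapest edge leaving the tree is D—F (1); add F.
Step 2: cheapest edge leaving the tree is C—D (3); add C.
Step 3: cheapest edge leaving the tree is D—G (3); add G.
Step 4: cheapest edge leaving the tree is B—G (1); add B.
Step 5: cheapest edge leaving the tree is G—H (2); add H.
Step 6: cheapest edge leaving the tree is A—B (3); add A.
Step 7: cheapest edge leaving the tree is D—E (5); add E.
The 2nd edge added is C—D.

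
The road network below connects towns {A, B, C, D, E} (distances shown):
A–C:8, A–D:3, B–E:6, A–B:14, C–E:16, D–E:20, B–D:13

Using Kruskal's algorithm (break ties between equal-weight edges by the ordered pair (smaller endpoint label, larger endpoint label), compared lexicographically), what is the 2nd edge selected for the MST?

B-E

Kruskal: consider edges lightest-first.
A–D (3): add. Components now {A,D} {B} {C} {E}
B–E (6): add. Components now {A,D} {B,E} {C}
A–C (8): add. Components now {A,C,D} {B,E}
B–D (13): add. Components now {A,B,C,D,E}
The 2nd edge added is B–E.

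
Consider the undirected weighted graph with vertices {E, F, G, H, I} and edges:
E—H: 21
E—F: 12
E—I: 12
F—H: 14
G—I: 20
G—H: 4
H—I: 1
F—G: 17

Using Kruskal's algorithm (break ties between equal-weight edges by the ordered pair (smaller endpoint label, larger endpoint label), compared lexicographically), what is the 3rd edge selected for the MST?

E-F

Sort edges by weight, then run Kruskal:
H—I (1): add. Components now {E} {F} {G} {H,I}
G—H (4): add. Components now {E} {F} {G,H,I}
E—F (12): add. Components now {E,F} {G,H,I}
E—I (12): add. Components now {E,F,G,H,I}
The 3rd edge added is E—F.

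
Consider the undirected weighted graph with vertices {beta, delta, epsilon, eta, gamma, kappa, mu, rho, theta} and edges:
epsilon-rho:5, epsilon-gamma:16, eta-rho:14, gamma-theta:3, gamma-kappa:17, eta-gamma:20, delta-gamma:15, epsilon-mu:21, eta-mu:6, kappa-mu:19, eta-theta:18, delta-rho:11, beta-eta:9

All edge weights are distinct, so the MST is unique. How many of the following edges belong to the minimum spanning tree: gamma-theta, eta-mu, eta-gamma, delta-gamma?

3

Kruskal's algorithm — process edges by increasing weight (ties by edge label):
gamma-theta (3): add — endpoints in different components.
epsilon-rho (5): add — endpoints in different components.
eta-mu (6): add — endpoints in different components.
beta-eta (9): add — endpoints in different components.
delta-rho (11): add — endpoints in different components.
eta-rho (14): add — endpoints in different components.
delta-gamma (15): add — endpoints in different components.
epsilon-gamma (16): skip — gamma and epsilon already connected.
gamma-kappa (17): add — endpoints in different components.
MST edge set: {gamma-theta, epsilon-rho, eta-mu, beta-eta, delta-rho, eta-rho, delta-gamma, gamma-kappa}.
Of the listed edges, {gamma-theta, eta-mu, delta-gamma} are in the MST → 3.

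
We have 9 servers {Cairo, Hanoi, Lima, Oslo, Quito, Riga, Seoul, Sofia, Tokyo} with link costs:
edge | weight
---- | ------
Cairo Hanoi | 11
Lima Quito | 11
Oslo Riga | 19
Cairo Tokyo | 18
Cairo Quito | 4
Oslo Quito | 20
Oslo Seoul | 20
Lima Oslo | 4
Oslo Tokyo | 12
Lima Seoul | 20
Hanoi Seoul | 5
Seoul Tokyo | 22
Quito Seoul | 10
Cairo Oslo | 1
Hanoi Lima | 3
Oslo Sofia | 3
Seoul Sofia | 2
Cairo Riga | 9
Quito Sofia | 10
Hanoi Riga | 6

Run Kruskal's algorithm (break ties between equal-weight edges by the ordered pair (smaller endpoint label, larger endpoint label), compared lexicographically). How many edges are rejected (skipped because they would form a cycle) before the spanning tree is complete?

Sort edges by weight, then run Kruskal:
Cairo Oslo (1): add — endpoints in different components.
Seoul Sofia (2): add — endpoints in different components.
Hanoi Lima (3): add — endpoints in different components.
Oslo Sofia (3): add — endpoints in different components.
Cairo Quito (4): add — endpoints in different components.
Lima Oslo (4): add — endpoints in different components.
Hanoi Seoul (5): skip — Hanoi and Seoul already connected.
Hanoi Riga (6): add — endpoints in different components.
Cairo Riga (9): skip — Riga and Cairo already connected.
Quito Seoul (10): skip — Quito and Seoul already connected.
Quito Sofia (10): skip — Sofia and Quito already connected.
Cairo Hanoi (11): skip — Hanoi and Cairo already connected.
Lima Quito (11): skip — Lima and Quito already connected.
Oslo Tokyo (12): add — endpoints in different components.
Edges rejected before the tree was complete: 6.

6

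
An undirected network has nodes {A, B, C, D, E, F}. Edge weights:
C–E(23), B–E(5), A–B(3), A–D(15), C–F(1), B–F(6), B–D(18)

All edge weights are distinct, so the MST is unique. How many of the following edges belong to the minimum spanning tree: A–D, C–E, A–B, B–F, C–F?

Kruskal's algorithm — process edges by increasing weight (ties by edge label):
C–F (1): add — endpoints in different components.
A–B (3): add — endpoints in different components.
B–E (5): add — endpoints in different components.
B–F (6): add — endpoints in different components.
A–D (15): add — endpoints in different components.
MST edge set: {C–F, A–B, B–E, B–F, A–D}.
Of the listed edges, {A–D, A–B, B–F, C–F} are in the MST → 4.

4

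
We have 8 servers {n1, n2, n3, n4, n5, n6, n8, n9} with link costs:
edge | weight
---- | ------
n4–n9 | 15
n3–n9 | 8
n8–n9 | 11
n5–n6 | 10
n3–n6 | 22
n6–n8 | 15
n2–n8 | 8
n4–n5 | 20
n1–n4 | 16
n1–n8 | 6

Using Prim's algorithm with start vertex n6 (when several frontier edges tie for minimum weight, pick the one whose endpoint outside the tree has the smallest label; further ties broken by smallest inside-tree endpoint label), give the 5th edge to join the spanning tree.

n8-n9

Grow the tree from n6 using Prim:
Step 1: cheapest edge leaving the tree is n5–n6 (10); add n5.
Step 2: cheapest edge leaving the tree is n6–n8 (15); add n8.
Step 3: cheapest edge leaving the tree is n1–n8 (6); add n1.
Step 4: cheapest edge leaving the tree is n2–n8 (8); add n2.
Step 5: cheapest edge leaving the tree is n8–n9 (11); add n9.
Step 6: cheapest edge leaving the tree is n3–n9 (8); add n3.
Step 7: cheapest edge leaving the tree is n4–n9 (15); add n4.
The 5th edge added is n8–n9.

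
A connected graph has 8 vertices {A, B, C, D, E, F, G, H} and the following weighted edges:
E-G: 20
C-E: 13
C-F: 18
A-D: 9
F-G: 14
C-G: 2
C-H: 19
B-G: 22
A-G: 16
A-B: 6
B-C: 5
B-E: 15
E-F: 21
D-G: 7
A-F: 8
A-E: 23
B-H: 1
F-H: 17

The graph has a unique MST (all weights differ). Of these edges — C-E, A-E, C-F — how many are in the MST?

Kruskal's algorithm — process edges by increasing weight (ties by edge label):
B-H (1): add — endpoints in different components.
C-G (2): add — endpoints in different components.
B-C (5): add — endpoints in different components.
A-B (6): add — endpoints in different components.
D-G (7): add — endpoints in different components.
A-F (8): add — endpoints in different components.
A-D (9): skip — A and D already connected.
C-E (13): add — endpoints in different components.
MST edge set: {B-H, C-G, B-C, A-B, D-G, A-F, C-E}.
Of the listed edges, {C-E} are in the MST → 1.

1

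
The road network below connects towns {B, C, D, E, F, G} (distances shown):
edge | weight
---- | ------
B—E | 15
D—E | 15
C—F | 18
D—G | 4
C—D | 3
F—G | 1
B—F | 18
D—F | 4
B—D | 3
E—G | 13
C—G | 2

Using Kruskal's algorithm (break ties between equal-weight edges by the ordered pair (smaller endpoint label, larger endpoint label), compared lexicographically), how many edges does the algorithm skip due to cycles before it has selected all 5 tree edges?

Kruskal's algorithm — process edges by increasing weight (ties by edge label):
F—G (1): add. Components now {B} {C} {D} {E} {F,G}
C—G (2): add. Components now {B} {C,F,G} {D} {E}
B—D (3): add. Components now {B,D} {C,F,G} {E}
C—D (3): add. Components now {B,C,D,F,G} {E}
D—F (4): skip — D and F already connected.
D—G (4): skip — D and G already connected.
E—G (13): add. Components now {B,C,D,E,F,G}
Edges rejected before the tree was complete: 2.

2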